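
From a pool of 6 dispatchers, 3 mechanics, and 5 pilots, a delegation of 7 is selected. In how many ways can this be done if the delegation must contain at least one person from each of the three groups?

3058

With no constraint there are C(14,7) = 3432 possible selections.
Subtract selections that omit an entire group: no dispatchers → C(8,7) = 8; no mechanics → C(11,7) = 330; no pilots → C(9,7) = 36.
Add back selections omitting two groups (i.e. drawn from a single group): C(6,7) + C(3,7) + C(5,7) = 0.
By inclusion–exclusion: 3432 − 374 + 0 = 3058.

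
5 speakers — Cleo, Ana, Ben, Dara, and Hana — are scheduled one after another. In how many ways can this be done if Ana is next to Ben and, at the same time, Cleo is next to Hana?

24

Treat {Ana,Ben} as one block (2 orders) and {Cleo,Hana} as another (2 orders).
That leaves 3 units to arrange: 2 × 2 × 3! = 4 × 6 = 24.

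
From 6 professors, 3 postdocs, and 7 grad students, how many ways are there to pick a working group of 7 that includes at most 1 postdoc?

Split by how many postdocs are chosen (0 through 1).
Sum: C(3,0)·C(13,7) + C(3,1)·C(13,6) = 1716 + 5148 = 6864.

6864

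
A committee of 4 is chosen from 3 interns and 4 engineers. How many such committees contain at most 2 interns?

Split by how many interns are chosen (0 through 2).
Sum: C(3,0)·C(4,4) + C(3,1)·C(4,3) + C(3,2)·C(4,2) = 1 + 12 + 18 = 31.

31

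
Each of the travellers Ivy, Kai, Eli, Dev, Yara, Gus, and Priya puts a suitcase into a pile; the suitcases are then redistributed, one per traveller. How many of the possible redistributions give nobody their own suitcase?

1854

Let Aᵢ be the assignments in which traveller i gets their own suitcase. We want the size of the complement of A₁∪…∪A_7.
By inclusion–exclusion this is Σ_{j=0}^{7} (−1)^j C(7,j)·(7−j)!.
Computing: 5040 − 5040 + 2520 − 840 + 210 − 42 + 7 − 1 = 1854.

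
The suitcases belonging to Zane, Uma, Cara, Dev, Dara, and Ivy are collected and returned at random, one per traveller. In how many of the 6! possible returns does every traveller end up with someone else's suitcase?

265

This is the derangement count D_6: permutations of 6 items with no fixed point.
By inclusion–exclusion this is Σ_{j=0}^{6} (−1)^j C(6,j)·(6−j)!.
Computing: 720 − 720 + 360 − 120 + 30 − 6 + 1 = 265.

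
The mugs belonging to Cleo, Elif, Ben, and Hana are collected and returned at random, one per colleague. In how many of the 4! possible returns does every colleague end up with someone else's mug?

9

Let Aᵢ be the assignments in which colleague i gets their own mug. We want the size of the complement of A₁∪…∪A_4.
By inclusion–exclusion this is Σ_{j=0}^{4} (−1)^j C(4,j)·(4−j)!.
Computing: 24 − 24 + 12 − 4 + 1 = 9.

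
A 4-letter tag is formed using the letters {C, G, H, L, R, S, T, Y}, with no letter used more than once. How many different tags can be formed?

Choose and order 4 of the 8 symbols: the first letter has 8 options, the next 7, then 6, 5.
8 × 7 × 6 × 5 = 1680.

1680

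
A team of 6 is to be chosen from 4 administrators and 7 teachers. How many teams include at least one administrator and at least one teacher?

455

With no constraint there are C(11,6) = 462 possible selections.
Selections missing a whole group: no administrators → C(7,6) = 7; no teachers → C(4,6) = 0.
Both groups omitted at once is impossible, so 462 − 7 = 455.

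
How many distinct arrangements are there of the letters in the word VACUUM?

360

VACUUM has 6 letters with U appearing twice.
Dividing 6! = 720 by 2! = 2 for the repeated letters gives 360.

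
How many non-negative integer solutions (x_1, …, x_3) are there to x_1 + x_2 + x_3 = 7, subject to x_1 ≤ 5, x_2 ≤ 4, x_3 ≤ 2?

Without the upper bounds there are C(9,2) = 36 ways to split 7 among 3 variables.
Subtract solutions that violate a single cap (substitute x_i' = x_i − (cap_i+1)): x_1 ≥ 6 gives C(3,2) = 3; x_2 ≥ 5 gives C(4,2) = 6; x_3 ≥ 3 gives C(6,2) = 15. Together 24.
No two caps can be exceeded simultaneously, so the pair terms are all 0.
By inclusion–exclusion the count is 36 − 24 + 0 = 12.

12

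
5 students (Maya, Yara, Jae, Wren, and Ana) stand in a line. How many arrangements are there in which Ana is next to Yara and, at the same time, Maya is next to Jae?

24

Treat {Ana,Yara} as one block (2 orders) and {Maya,Jae} as another (2 orders).
That leaves 3 units to arrange: 2 × 2 × 3! = 4 × 6 = 24.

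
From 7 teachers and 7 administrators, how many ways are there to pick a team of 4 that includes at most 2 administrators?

721

Split by how many administrators are chosen (0 through 2).
Sum: C(7,0)·C(7,4) + C(7,1)·C(7,3) + C(7,2)·C(7,2) = 35 + 245 + 441 = 721.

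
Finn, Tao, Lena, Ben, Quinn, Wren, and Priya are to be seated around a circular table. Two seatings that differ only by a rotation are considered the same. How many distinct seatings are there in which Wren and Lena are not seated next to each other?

Without the restriction there are (6)! = 720 seatings.
Those with Wren next to Lena: fuse the pair into one unit and seat 6 units around a circle — 2·(5)! = 240.
Subtracting, 720 − 240 = 480.

480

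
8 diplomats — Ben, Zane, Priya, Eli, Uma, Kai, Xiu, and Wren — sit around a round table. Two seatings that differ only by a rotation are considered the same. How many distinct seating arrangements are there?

5040

Seat Ben anywhere (absorbing the rotational symmetry), then permute the other 7: (7)! = 5040.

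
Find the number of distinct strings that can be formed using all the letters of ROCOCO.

The 6 letters of ROCOCO have repeats: C appearing twice and O appearing 3 times.
Dividing 6! = 720 by 3!·2! = 12 for the repeated letters gives 60.

60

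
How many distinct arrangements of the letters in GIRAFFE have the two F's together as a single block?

720

Treat the 2 copies of F as a single block. The multiset to arrange is then {FF, A, E, G, I, R}, 6 items in all.
All 6 items are distinct, so there are (6)! = 720 arrangements.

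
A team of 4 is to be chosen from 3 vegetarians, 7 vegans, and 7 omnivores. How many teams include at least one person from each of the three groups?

1029

With no constraint there are C(17,4) = 2380 possible selections.
Subtract selections that omit an entire group: no vegetarians → C(14,4) = 1001; no vegans → C(10,4) = 210; no omnivores → C(10,4) = 210.
Add back selections omitting two groups (i.e. drawn from a single group): C(3,4) + C(7,4) + C(7,4) = 70.
By inclusion–exclusion: 2380 − 1421 + 70 = 1029.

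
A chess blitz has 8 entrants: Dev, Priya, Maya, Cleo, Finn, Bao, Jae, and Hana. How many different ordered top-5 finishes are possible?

6720

This is an ordered selection of 5 from 8: P(8,5).
That gives 8 × 7 × 6 × 5 × 4 = 6720.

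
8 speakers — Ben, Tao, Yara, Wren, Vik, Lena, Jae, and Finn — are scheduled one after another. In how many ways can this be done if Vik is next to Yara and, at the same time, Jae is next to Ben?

2880

Treat {Vik,Yara} as one block (2 orders) and {Jae,Ben} as another (2 orders).
That leaves 6 units to arrange: 2 × 2 × 6! = 4 × 720 = 2880.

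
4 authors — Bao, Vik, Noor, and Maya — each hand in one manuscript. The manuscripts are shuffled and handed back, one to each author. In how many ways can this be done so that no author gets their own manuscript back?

This is the derangement count D_4: permutations of 4 items with no fixed point.
By inclusion–exclusion this is Σ_{j=0}^{4} (−1)^j C(4,j)·(4−j)!.
Computing: 24 − 24 + 12 − 4 + 1 = 9.

9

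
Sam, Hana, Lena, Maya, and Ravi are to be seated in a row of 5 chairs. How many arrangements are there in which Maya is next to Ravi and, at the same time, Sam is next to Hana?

Treat {Maya,Ravi} as one block (2 orders) and {Sam,Hana} as another (2 orders).
That leaves 3 units to arrange: 2 × 2 × 3! = 4 × 6 = 24.

24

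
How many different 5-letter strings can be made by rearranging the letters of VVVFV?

5

Letter multiplicities in VVVFV: F×1, V×4.
The number of distinct arrangements is 5!/(4!) = 120/24 = 5.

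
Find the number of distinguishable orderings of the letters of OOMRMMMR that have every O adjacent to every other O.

Treat the 2 copies of O as a single block. The multiset to arrange is then {OO, M, M, M, M, R, R}, 7 items in all.
That gives (7)!/(4!·2!) = 105 arrangements.

105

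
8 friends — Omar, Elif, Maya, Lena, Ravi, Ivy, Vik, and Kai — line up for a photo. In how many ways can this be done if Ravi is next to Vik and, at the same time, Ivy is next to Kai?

2880

Treat {Ravi,Vik} as one block (2 orders) and {Ivy,Kai} as another (2 orders).
That leaves 6 units to arrange: 2 × 2 × 6! = 4 × 720 = 2880.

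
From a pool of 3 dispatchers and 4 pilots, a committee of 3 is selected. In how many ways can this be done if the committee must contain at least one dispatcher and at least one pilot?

30

With no constraint there are C(7,3) = 35 possible selections.
Subtract selections that omit an entire group: no dispatchers → C(4,3) = 4; no pilots → C(3,3) = 1.
Both groups omitted at once is impossible, so 35 − 5 = 30.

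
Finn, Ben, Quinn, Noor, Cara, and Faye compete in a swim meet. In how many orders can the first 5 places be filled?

720

This is an ordered selection of 5 from 6: P(6,5).
That gives 6 × 5 × 4 × 3 × 2 = 720.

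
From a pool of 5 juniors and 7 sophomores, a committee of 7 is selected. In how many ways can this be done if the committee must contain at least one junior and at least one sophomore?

791

Unrestricted: C(12,7) = 792 ways to pick any 7 of the 12.
Selections missing a whole group: no juniors → C(7,7) = 1; no sophomores → C(5,7) = 0.
Both groups omitted at once is impossible, so 792 − 1 = 791.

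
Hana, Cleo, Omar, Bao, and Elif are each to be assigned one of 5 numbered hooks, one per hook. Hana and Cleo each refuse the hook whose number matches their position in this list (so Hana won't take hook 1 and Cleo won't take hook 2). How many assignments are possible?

Let Aᵢ (for i ∈ {1, 2}) be the placements that put person i in their forbidden hook. Any j of these fix j positions, leaving (5−j)! ways to fill the rest, and there are C(2,j) ways to pick which j.
By inclusion–exclusion, the number of valid placements is Σ_{j=0}^{2} (−1)^j C(2,j)·(5−j)!.
Computing: 120 − 48 + 6 = 78.

78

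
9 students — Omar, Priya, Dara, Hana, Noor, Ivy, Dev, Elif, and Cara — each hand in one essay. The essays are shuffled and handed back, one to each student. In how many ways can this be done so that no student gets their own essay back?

133496

Let Aᵢ be the assignments in which student i gets their own essay. We want the size of the complement of A₁∪…∪A_9.
By inclusion–exclusion this is Σ_{j=0}^{9} (−1)^j C(9,j)·(9−j)!.
Computing: 362880 − 362880 + 181440 − 60480 + 15120 − 3024 + 504 − 72 + 9 − 1 = 133496.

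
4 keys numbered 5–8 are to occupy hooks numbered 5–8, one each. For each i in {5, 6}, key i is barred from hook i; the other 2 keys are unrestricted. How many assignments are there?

Let Aᵢ (for i ∈ {5, 6}) be the placements that put key i in its forbidden hook. Any j of these fix j positions, leaving (4−j)! ways to fill the rest, and there are C(2,j) ways to pick which j.
By inclusion–exclusion, the number of valid placements is Σ_{j=0}^{2} (−1)^j C(2,j)·(4−j)!.
Computing: 24 − 12 + 2 = 14.

14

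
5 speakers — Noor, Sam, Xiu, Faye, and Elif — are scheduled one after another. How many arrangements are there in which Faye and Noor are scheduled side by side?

Place the 3 others and the Faye-Noor pair as 4 objects in a line; the pair has 2 internal arrangements.
That gives 2 × 4! = 2 × 24 = 48.

48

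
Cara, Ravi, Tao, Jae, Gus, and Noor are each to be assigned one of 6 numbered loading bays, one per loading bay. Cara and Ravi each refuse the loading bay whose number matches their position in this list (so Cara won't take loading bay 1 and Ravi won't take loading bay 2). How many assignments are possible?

Let Aᵢ (for i ∈ {1, 2}) be the placements that put person i in their forbidden loading bay. Any j of these fix j positions, leaving (6−j)! ways to fill the rest, and there are C(2,j) ways to pick which j.
By inclusion–exclusion, the number of valid placements is Σ_{j=0}^{2} (−1)^j C(2,j)·(6−j)!.
Computing: 720 − 240 + 24 = 504.

504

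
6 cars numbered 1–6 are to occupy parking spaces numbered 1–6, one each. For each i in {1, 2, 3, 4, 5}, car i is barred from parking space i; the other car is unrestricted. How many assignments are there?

309

Let Aᵢ (for 1 ≤ i ≤ 5) be the placements that put car i in its forbidden parking space. Any j of these fix j positions, leaving (6−j)! ways to fill the rest, and there are C(5,j) ways to pick which j.
By inclusion–exclusion, the number of valid placements is Σ_{j=0}^{5} (−1)^j C(5,j)·(6−j)!.
Computing: 720 − 600 + 240 − 60 + 10 − 1 = 309.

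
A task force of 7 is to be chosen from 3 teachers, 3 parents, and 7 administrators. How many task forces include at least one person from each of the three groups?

1477

Unrestricted: C(13,7) = 1716 ways to pick any 7 of the 13.
Selections missing a whole group: no teachers → C(10,7) = 120; no parents → C(10,7) = 120; no administrators → C(6,7) = 0.
Add back selections omitting two groups (i.e. drawn from a single group): C(3,7) + C(3,7) + C(7,7) = 1.
By inclusion–exclusion: 1716 − 240 + 1 = 1477.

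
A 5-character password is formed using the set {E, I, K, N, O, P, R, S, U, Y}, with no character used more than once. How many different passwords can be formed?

30240

Choose and order 5 of the 10 symbols: the first character has 10 options, the next 9, and so on down to 6.
10 × 9 × 8 × 7 × 6 = 30240.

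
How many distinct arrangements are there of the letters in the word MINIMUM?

420

MINIMUM has 7 letters with I appearing twice and M appearing 3 times.
Dividing 7! = 5040 by 3!·2! = 12 for the repeated letters gives 420.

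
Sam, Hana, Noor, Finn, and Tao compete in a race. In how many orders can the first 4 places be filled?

120

This is an ordered selection of 4 from 5: P(5,4).
That gives 5 × 4 × 3 × 2 = 120.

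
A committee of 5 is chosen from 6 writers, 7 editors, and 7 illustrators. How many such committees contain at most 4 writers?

Split by how many writers are chosen (0 through 4).
Sum: C(6,0)·C(14,5) + C(6,1)·C(14,4) + C(6,2)·C(14,3) + C(6,3)·C(14,2) + C(6,4)·C(14,1) = 2002 + 6006 + 5460 + 1820 + 210 = 15498.

15498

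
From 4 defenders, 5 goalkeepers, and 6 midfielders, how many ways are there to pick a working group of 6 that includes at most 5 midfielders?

5004

Split by how many midfielders are chosen (0 through 5).
Sum: C(6,0)·C(9,6) + C(6,1)·C(9,5) + C(6,2)·C(9,4) + C(6,3)·C(9,3) + C(6,4)·C(9,2) + C(6,5)·C(9,1) = 84 + 756 + 1890 + 1680 + 540 + 54 = 5004.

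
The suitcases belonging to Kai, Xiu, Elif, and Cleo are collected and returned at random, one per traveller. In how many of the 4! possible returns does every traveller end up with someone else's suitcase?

Count assignments avoiding every fixed point. For any j of the 4 travellers fixed to their own suitcase, the other 4−j can be arranged in (4−j)! ways.
By inclusion–exclusion this is Σ_{j=0}^{4} (−1)^j C(4,j)·(4−j)!.
Computing: 24 − 24 + 12 − 4 + 1 = 9.

9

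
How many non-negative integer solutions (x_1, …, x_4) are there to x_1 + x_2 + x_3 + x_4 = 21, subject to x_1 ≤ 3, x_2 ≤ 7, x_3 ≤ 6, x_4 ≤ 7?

By stars and bars, unrestricted non-negative solutions to x_1+…+x_4 = 21 number C(21+3,3) = 2024.
Subtract solutions that violate a single cap (substitute x_i' = x_i − (cap_i+1)): x_1 ≥ 4 gives C(20,3) = 1140; x_2 ≥ 8 gives C(16,3) = 560; x_3 ≥ 7 gives C(17,3) = 680; x_4 ≥ 8 gives C(16,3) = 560. Together 2940.
Add back pairs where two caps are both exceeded: 220 + 286 + 220 + 84 + 56 + 84 = 950.
Subtract triples: 10 + 4 + 10 + 0 = 24.
By inclusion–exclusion the count is 2024 − 2940 + 950 − 24 = 10.

10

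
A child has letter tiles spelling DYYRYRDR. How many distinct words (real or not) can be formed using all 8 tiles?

560

The 8 letters of DYYRYRDR have repeats: D appearing twice, R appearing 3 times, and Y appearing 3 times.
Dividing 8! = 40320 by 3!·3!·2! = 72 for the repeated letters gives 560.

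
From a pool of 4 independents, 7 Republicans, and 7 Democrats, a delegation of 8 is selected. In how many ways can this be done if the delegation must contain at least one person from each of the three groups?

40425

With no constraint there are C(18,8) = 43758 possible selections.
Subtract selections that omit an entire group: no independents → C(14,8) = 3003; no Republicans → C(11,8) = 165; no Democrats → C(11,8) = 165.
Add back selections omitting two groups (i.e. drawn from a single group): C(4,8) + C(7,8) + C(7,8) = 0.
By inclusion–exclusion: 43758 − 3333 + 0 = 40425.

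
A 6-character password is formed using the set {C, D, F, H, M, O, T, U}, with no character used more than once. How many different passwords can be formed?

This is a permutation of 6 out of 8: P(8,6) = 8!/2!.
8 × 7 × 6 × 5 × 4 × 3 = 20160.

20160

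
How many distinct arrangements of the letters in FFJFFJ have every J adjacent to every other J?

5

Treat the 2 copies of J as a single block. The multiset to arrange is then {JJ, F, F, F, F}, 5 items in all.
That gives (5)!/(4!) = 5 arrangements.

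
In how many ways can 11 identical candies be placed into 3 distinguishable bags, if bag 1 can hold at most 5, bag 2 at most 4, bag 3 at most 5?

Ignoring the caps, the number of non-negative solutions to x_1+…+x_3 = 11 is C(13,2) = 78.
Subtract solutions that violate a single cap (substitute x_i' = x_i − (cap_i+1)): x_1 ≥ 6 gives C(7,2) = 21; x_2 ≥ 5 gives C(8,2) = 28; x_3 ≥ 6 gives C(7,2) = 21. Together 70.
Add back pairs where two caps are both exceeded: 1 + 0 + 1 = 2.
By inclusion–exclusion the count is 78 − 70 + 2 = 10.

10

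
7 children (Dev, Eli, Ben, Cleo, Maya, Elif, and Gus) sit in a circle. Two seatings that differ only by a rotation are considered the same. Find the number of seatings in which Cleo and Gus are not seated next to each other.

Without the restriction there are (6)! = 720 seatings.
Those with Cleo next to Gus: fuse the pair into one unit and seat 6 units around a circle — 2·(5)! = 240.
Subtracting, 720 − 240 = 480.

480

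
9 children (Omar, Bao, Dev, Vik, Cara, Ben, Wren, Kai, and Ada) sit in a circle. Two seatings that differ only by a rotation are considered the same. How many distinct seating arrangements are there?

40320

Seat Omar anywhere (absorbing the rotational symmetry), then permute the other 8: (8)! = 40320.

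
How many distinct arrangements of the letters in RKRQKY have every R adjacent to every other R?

60

Treat the 2 copies of R as a single block. The multiset to arrange is then {RR, K, K, Q, Y}, 5 items in all.
That gives (5)!/(2!) = 60 arrangements.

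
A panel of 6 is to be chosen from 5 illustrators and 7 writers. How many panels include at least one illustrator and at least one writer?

917

With no constraint there are C(12,6) = 924 possible selections.
Selections missing a whole group: no illustrators → C(7,6) = 7; no writers → C(5,6) = 0.
Both groups omitted at once is impossible, so 924 − 7 = 917.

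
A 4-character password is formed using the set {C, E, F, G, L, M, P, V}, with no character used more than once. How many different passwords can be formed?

1680

This is a permutation of 4 out of 8: P(8,4) = 8!/4!.
8 × 7 × 6 × 5 = 1680.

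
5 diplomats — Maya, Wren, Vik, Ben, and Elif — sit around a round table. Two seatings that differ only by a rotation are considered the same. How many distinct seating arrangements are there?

Seat Maya anywhere (absorbing the rotational symmetry), then permute the other 4: (4)! = 24.

24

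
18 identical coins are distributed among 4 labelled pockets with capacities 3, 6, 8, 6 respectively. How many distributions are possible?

52

Without the upper bounds there are C(21,3) = 1330 ways to split 18 among 4 pockets.
Subtract solutions that violate a single cap (substitute x_i' = x_i − (cap_i+1)): x_1 ≥ 4 gives C(17,3) = 680; x_2 ≥ 7 gives C(14,3) = 364; x_3 ≥ 9 gives C(12,3) = 220; x_4 ≥ 7 gives C(14,3) = 364. Together 1628.
Add back pairs where two caps are both exceeded: 120 + 56 + 120 + 10 + 35 + 10 = 351.
Subtract triples: 0 + 1 + 0 + 0 = 1.
By inclusion–exclusion the count is 1330 − 1628 + 351 − 1 = 52.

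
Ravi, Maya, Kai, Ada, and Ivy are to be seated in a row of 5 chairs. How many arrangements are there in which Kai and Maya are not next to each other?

72

There are 5! = 120 arrangements in all. If Kai and Maya are adjacent, merging them into one block gives 2·(4)! = 48 arrangements.
Complementary counting: 120 − 48 = 72.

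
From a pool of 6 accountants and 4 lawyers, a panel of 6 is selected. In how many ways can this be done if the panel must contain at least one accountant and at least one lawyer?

With no constraint there are C(10,6) = 210 possible selections.
Selections missing a whole group: no accountants → C(4,6) = 0; no lawyers → C(6,6) = 1.
Both groups omitted at once is impossible, so 210 − 1 = 209.

209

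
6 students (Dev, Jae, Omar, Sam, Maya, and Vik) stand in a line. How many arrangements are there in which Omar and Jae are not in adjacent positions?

There are 6! = 720 arrangements in all. If Omar and Jae are adjacent, merging them into one block gives 2·(5)! = 240 arrangements.
Complementary counting: 720 − 240 = 480.

480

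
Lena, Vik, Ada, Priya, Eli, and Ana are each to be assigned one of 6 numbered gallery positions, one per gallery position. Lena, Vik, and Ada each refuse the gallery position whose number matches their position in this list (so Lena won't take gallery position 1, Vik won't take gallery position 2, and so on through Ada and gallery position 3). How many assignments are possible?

426

Let Aᵢ (for i ∈ {1, 2, 3}) be the placements that put person i in their forbidden gallery position. Any j of these fix j positions, leaving (6−j)! ways to fill the rest, and there are C(3,j) ways to pick which j.
By inclusion–exclusion, the number of valid placements is Σ_{j=0}^{3} (−1)^j C(3,j)·(6−j)!.
Computing: 720 − 360 + 72 − 6 = 426.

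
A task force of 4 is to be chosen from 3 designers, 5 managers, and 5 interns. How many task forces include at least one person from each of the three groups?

375

With no constraint there are C(13,4) = 715 possible selections.
Subtract selections that omit an entire group: no designers → C(10,4) = 210; no managers → C(8,4) = 70; no interns → C(8,4) = 70.
Add back selections omitting two groups (i.e. drawn from a single group): C(3,4) + C(5,4) + C(5,4) = 10.
By inclusion–exclusion: 715 − 350 + 10 = 375.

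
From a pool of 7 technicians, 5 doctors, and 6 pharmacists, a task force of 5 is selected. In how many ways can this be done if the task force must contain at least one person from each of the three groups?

6055

Unrestricted: C(18,5) = 8568 ways to pick any 5 of the 18.
Selections missing a whole group: no technicians → C(11,5) = 462; no doctors → C(13,5) = 1287; no pharmacists → C(12,5) = 792.
Add back selections omitting two groups (i.e. drawn from a single group): C(7,5) + C(5,5) + C(6,5) = 28.
By inclusion–exclusion: 8568 − 2541 + 28 = 6055.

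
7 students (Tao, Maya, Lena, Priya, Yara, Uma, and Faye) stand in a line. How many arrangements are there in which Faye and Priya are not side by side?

3600

Of the 7! = 5040 arrangements, those with Faye and Priya adjacent number 2 × 6! = 1440 (treat the pair as a block with 2 internal orders).
Complementary counting: 5040 − 1440 = 3600.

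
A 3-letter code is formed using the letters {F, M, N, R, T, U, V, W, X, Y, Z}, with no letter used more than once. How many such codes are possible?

With no repetition, fill the 3 letters in order: 11 choices, then 10, down to 9.
That product is 11 × 10 × 9 = 990.

990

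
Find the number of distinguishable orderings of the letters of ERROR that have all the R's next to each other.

Treat the 3 copies of R as a single block. The multiset to arrange is then {RRR, E, O}, 3 items in all.
All 3 items are distinct, so there are (3)! = 6 arrangements.

6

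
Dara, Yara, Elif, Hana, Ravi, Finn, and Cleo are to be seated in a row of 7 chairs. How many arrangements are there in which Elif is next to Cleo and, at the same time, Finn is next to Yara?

480

Treat {Elif,Cleo} as one block (2 orders) and {Finn,Yara} as another (2 orders).
That leaves 5 units to arrange: 2 × 2 × 5! = 4 × 120 = 480.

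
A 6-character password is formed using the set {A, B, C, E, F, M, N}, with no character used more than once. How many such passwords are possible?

5040

With no repetition, fill the 6 characters in order: 7 choices, then 6, down to 2.
7 × 6 × 5 × 4 × 3 × 2 = 5040.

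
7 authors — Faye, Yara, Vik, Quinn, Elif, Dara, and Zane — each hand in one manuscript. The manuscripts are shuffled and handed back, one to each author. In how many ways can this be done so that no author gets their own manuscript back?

1854

This is the derangement count D_7: permutations of 7 items with no fixed point.
By inclusion–exclusion this is Σ_{j=0}^{7} (−1)^j C(7,j)·(7−j)!.
Computing: 5040 − 5040 + 2520 − 840 + 210 − 42 + 7 − 1 = 1854.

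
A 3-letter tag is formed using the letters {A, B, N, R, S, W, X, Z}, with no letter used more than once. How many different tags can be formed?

This is a permutation of 3 out of 8: P(8,3) = 8!/5!.
8 × 7 × 6 = 336.

336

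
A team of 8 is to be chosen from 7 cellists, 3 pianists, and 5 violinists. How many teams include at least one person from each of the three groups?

Total 8-person selections from all 15: C(15,8) = 6435.
Subtract selections that omit an entire group: no cellists → C(8,8) = 1; no pianists → C(12,8) = 495; no violinists → C(10,8) = 45.
Add back selections omitting two groups (i.e. drawn from a single group): C(7,8) + C(3,8) + C(5,8) = 0.
By inclusion–exclusion: 6435 − 541 + 0 = 5894.

5894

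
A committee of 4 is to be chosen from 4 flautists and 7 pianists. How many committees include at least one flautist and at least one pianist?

Total 4-person selections from all 11: C(11,4) = 330.
Subtract selections that omit an entire group: no flautists → C(7,4) = 35; no pianists → C(4,4) = 1.
Both groups omitted at once is impossible, so 330 − 36 = 294.

294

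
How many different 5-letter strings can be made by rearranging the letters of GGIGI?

10

The 5 letters of GGIGI have repeats: G appearing 3 times and I appearing twice.
So there are 5! / (3!·2!) = 10 distinguishable arrangements.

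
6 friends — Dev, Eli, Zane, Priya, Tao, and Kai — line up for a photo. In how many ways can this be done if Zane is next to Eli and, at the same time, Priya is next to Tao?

Treat {Zane,Eli} as one block (2 orders) and {Priya,Tao} as another (2 orders).
That leaves 4 units to arrange: 2 × 2 × 4! = 4 × 24 = 96.

96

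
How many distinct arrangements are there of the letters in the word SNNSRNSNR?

SNNSRNSNR has 9 letters with N appearing 4 times, R appearing twice, and S appearing 3 times.
So there are 9! / (4!·3!·2!) = 1260 distinguishable arrangements.

1260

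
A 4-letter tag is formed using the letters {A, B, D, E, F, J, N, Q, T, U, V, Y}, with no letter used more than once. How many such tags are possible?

11880

Choose and order 4 of the 12 symbols: the first letter has 12 options, the next 11, then 10, 9.
That product is 12 × 11 × 10 × 9 = 11880.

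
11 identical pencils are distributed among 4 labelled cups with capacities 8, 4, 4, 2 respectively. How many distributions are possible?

Without the upper bounds there are C(14,3) = 364 ways to split 11 among 4 cups.
Subtract solutions that violate a single cap (substitute x_i' = x_i − (cap_i+1)): x_1 ≥ 9 gives C(5,3) = 10; x_2 ≥ 5 gives C(9,3) = 84; x_3 ≥ 5 gives C(9,3) = 84; x_4 ≥ 3 gives C(11,3) = 165. Together 343.
Add back pairs where two caps are both exceeded: 0 + 0 + 0 + 4 + 20 + 20 = 44.
By inclusion–exclusion the count is 364 − 343 + 44 = 65.

65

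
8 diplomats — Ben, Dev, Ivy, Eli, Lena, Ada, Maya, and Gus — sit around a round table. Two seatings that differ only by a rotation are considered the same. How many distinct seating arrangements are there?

5040

Seat Ben anywhere (absorbing the rotational symmetry), then permute the other 7: (7)! = 5040.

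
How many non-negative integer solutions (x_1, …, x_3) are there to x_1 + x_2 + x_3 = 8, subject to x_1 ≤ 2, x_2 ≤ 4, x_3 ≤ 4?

6

Ignoring the caps, the number of non-negative solutions to x_1+…+x_3 = 8 is C(10,2) = 45.
Subtract solutions that violate a single cap (substitute x_i' = x_i − (cap_i+1)): x_1 ≥ 3 gives C(7,2) = 21; x_2 ≥ 5 gives C(5,2) = 10; x_3 ≥ 5 gives C(5,2) = 10. Together 41.
Add back pairs where two caps are both exceeded: 1 + 1 + 0 = 2.
By inclusion–exclusion the count is 45 − 41 + 2 = 6.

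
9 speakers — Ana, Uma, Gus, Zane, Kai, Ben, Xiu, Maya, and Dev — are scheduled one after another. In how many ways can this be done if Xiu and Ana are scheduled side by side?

Glue Xiu and Ana into one block (2 internal orders), leaving 8 units to arrange in a row.
That gives 2 × 8! = 2 × 40320 = 80640.

80640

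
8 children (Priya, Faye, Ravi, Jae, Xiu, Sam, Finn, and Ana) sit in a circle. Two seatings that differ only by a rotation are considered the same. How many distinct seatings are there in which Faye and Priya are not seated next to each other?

3600

All circular seatings of 8 people number (7)! = 5040.
Those with Faye next to Priya: fuse the pair into one unit and seat 7 units around a circle — 2·(6)! = 1440.
Subtracting, 5040 − 1440 = 3600.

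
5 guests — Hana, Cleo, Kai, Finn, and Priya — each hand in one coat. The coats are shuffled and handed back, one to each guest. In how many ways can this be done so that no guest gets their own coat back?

44

Let Aᵢ be the assignments in which guest i gets their own coat. We want the size of the complement of A₁∪…∪A_5.
By inclusion–exclusion this is Σ_{j=0}^{5} (−1)^j C(5,j)·(5−j)!.
Computing: 120 − 120 + 60 − 20 + 5 − 1 = 44.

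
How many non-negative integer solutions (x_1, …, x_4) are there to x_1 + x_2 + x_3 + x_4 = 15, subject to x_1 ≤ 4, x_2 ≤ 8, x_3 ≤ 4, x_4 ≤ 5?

By stars and bars, unrestricted non-negative solutions to x_1+…+x_4 = 15 number C(15+3,3) = 816.
Subtract solutions that violate a single cap (substitute x_i' = x_i − (cap_i+1)): x_1 ≥ 5 gives C(13,3) = 286; x_2 ≥ 9 gives C(9,3) = 84; x_3 ≥ 5 gives C(13,3) = 286; x_4 ≥ 6 gives C(12,3) = 220. Together 876.
Add back pairs where two caps are both exceeded: 4 + 56 + 35 + 4 + 1 + 35 = 135.
By inclusion–exclusion the count is 816 − 876 + 135 = 75.

75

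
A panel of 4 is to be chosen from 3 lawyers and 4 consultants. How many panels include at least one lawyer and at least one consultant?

With no constraint there are C(7,4) = 35 possible selections.
Subtract selections that omit an entire group: no lawyers → C(4,4) = 1; no consultants → C(3,4) = 0.
Both groups omitted at once is impossible, so 35 − 1 = 34.

34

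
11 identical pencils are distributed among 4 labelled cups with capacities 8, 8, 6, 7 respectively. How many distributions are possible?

289

Ignoring the caps, the number of non-negative solutions to x_1+…+x_4 = 11 is C(14,3) = 364.
Subtract solutions that violate a single cap (substitute x_i' = x_i − (cap_i+1)): x_1 ≥ 9 gives C(5,3) = 10; x_2 ≥ 9 gives C(5,3) = 10; x_3 ≥ 7 gives C(7,3) = 35; x_4 ≥ 8 gives C(6,3) = 20. Together 75.
No two caps can be exceeded simultaneously, so the pair terms are all 0.
By inclusion–exclusion the count is 364 − 75 + 0 = 289.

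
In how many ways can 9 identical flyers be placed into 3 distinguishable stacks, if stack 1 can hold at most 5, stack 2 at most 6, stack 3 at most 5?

29

By stars and bars, unrestricted non-negative solutions to x_1+…+x_3 = 9 number C(9+2,2) = 55.
Subtract solutions that violate a single cap (substitute x_i' = x_i − (cap_i+1)): x_1 ≥ 6 gives C(5,2) = 10; x_2 ≥ 7 gives C(4,2) = 6; x_3 ≥ 6 gives C(5,2) = 10. Together 26.
No two caps can be exceeded simultaneously, so the pair terms are all 0.
By inclusion–exclusion the count is 55 − 26 + 0 = 29.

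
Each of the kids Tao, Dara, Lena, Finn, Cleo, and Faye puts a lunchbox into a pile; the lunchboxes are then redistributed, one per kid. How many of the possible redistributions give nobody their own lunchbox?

265

This is the derangement count D_6: permutations of 6 items with no fixed point.
By inclusion–exclusion this is Σ_{j=0}^{6} (−1)^j C(6,j)·(6−j)!.
Computing: 720 − 720 + 360 − 120 + 30 − 6 + 1 = 265.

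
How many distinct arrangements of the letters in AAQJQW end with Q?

60

With the last slot taken by Q, it remains to arrange the other 5 letters (AAJQW).
Those 5 letters have A appearing twice, giving (5)!/(2!) = 60.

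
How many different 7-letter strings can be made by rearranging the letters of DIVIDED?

420

DIVIDED has 7 letters with D appearing 3 times and I appearing twice.
Dividing 7! = 5040 by 3!·2! = 12 for the repeated letters gives 420.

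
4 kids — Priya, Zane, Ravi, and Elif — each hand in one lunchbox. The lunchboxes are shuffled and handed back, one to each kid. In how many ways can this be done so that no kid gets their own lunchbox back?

Count assignments avoiding every fixed point. For any j of the 4 kids fixed to their own lunchbox, the other 4−j can be arranged in (4−j)! ways.
By inclusion–exclusion this is Σ_{j=0}^{4} (−1)^j C(4,j)·(4−j)!.
Computing: 24 − 24 + 12 − 4 + 1 = 9.

9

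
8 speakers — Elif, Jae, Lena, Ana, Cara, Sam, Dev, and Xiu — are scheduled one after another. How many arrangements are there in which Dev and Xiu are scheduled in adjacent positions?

10080

Place the 6 others and the Dev-Xiu pair as 7 objects in a line; the pair has 2 internal arrangements.
That gives 2 × 7! = 2 × 5040 = 10080.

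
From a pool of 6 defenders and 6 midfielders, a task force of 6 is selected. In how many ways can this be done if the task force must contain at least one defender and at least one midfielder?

Total 6-person selections from all 12: C(12,6) = 924.
Selections missing a whole group: no defenders → C(6,6) = 1; no midfielders → C(6,6) = 1.
Both groups omitted at once is impossible, so 924 − 2 = 922.

922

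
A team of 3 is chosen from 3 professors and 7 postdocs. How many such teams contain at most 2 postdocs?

Split by how many postdocs are chosen (0 through 2).
Sum: C(7,0)·C(3,3) + C(7,1)·C(3,2) + C(7,2)·C(3,1) = 1 + 21 + 63 = 85.

85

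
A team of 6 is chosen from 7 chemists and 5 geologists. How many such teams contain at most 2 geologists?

462

Split by how many geologists are chosen (0 through 2).
Sum: C(5,0)·C(7,6) + C(5,1)·C(7,5) + C(5,2)·C(7,4) = 7 + 105 + 350 = 462.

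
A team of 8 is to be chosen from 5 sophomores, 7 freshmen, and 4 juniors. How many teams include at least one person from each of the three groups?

Total 8-person selections from all 16: C(16,8) = 12870.
Selections missing a whole group: no sophomores → C(11,8) = 165; no freshmen → C(9,8) = 9; no juniors → C(12,8) = 495.
Add back selections omitting two groups (i.e. drawn from a single group): C(5,8) + C(7,8) + C(4,8) = 0.
By inclusion–exclusion: 12870 − 669 + 0 = 12201.

12201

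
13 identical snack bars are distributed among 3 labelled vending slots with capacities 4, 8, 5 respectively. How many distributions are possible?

Ignoring the caps, the number of non-negative solutions to x_1+…+x_3 = 13 is C(15,2) = 105.
Subtract solutions that violate a single cap (substitute x_i' = x_i − (cap_i+1)): x_1 ≥ 5 gives C(10,2) = 45; x_2 ≥ 9 gives C(6,2) = 15; x_3 ≥ 6 gives C(9,2) = 36. Together 96.
Add back pairs where two caps are both exceeded: 0 + 6 + 0 = 6.
By inclusion–exclusion the count is 105 − 96 + 6 = 15.

15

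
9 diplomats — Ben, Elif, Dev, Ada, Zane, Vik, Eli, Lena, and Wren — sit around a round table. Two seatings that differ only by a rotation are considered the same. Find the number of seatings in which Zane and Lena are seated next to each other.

10080

Glue Zane and Lena into a block (2 internal orders). Seating 8 units around a circle gives (7)! arrangements.
So 2 × (7)! = 2 × 5040 = 10080.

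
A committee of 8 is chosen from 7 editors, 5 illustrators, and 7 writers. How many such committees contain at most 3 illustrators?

Split by how many illustrators are chosen (0 through 3).
Sum: C(5,0)·C(14,8) + C(5,1)·C(14,7) + C(5,2)·C(14,6) + C(5,3)·C(14,5) = 3003 + 17160 + 30030 + 20020 = 70213.

70213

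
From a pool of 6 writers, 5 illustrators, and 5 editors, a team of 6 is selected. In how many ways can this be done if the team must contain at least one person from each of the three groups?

With no constraint there are C(16,6) = 8008 possible selections.
Selections missing a whole group: no writers → C(10,6) = 210; no illustrators → C(11,6) = 462; no editors → C(11,6) = 462.
Add back selections omitting two groups (i.e. drawn from a single group): C(6,6) + C(5,6) + C(5,6) = 1.
By inclusion–exclusion: 8008 − 1134 + 1 = 6875.

6875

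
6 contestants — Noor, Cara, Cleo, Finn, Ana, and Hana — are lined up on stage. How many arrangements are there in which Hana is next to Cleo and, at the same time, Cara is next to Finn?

Treat {Hana,Cleo} as one block (2 orders) and {Cara,Finn} as another (2 orders).
That leaves 4 units to arrange: 2 × 2 × 4! = 4 × 24 = 96.

96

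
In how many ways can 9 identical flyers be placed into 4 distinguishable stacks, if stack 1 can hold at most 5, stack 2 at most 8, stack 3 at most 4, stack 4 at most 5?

144

By stars and bars, unrestricted non-negative solutions to x_1+…+x_4 = 9 number C(9+3,3) = 220.
Subtract solutions that violate a single cap (substitute x_i' = x_i − (cap_i+1)): x_1 ≥ 6 gives C(6,3) = 20; x_2 ≥ 9 gives C(3,3) = 1; x_3 ≥ 5 gives C(7,3) = 35; x_4 ≥ 6 gives C(6,3) = 20. Together 76.
No two caps can be exceeded simultaneously, so the pair terms are all 0.
By inclusion–exclusion the count is 220 − 76 + 0 = 144.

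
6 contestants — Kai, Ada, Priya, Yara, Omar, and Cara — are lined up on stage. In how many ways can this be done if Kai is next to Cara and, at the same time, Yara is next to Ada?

96

Treat {Kai,Cara} as one block (2 orders) and {Yara,Ada} as another (2 orders).
That leaves 4 units to arrange: 2 × 2 × 4! = 4 × 24 = 96.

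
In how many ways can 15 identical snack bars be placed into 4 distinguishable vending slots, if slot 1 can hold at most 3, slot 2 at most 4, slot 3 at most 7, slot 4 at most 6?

51

Ignoring the caps, the number of non-negative solutions to x_1+…+x_4 = 15 is C(18,3) = 816.
Subtract solutions that violate a single cap (substitute x_i' = x_i − (cap_i+1)): x_1 ≥ 4 gives C(14,3) = 364; x_2 ≥ 5 gives C(13,3) = 286; x_3 ≥ 8 gives C(10,3) = 120; x_4 ≥ 7 gives C(11,3) = 165. Together 935.
Add back pairs where two caps are both exceeded: 84 + 20 + 35 + 10 + 20 + 1 = 170.
By inclusion–exclusion the count is 816 − 935 + 170 = 51.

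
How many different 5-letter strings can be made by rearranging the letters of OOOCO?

OOOCO has 5 letters with O appearing 4 times.
So there are 5! / (4!) = 5 distinguishable arrangements.

5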